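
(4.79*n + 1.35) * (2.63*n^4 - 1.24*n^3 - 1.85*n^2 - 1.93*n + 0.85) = 12.5977*n^5 - 2.3891*n^4 - 10.5355*n^3 - 11.7422*n^2 + 1.466*n + 1.1475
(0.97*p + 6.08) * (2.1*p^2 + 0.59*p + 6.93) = 2.037*p^3 + 13.3403*p^2 + 10.3093*p + 42.1344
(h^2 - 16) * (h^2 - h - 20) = h^4 - h^3 - 36*h^2 + 16*h + 320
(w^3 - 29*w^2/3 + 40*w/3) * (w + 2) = w^4 - 23*w^3/3 - 6*w^2 + 80*w/3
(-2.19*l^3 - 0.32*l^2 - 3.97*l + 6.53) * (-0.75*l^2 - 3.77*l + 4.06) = 1.6425*l^5 + 8.4963*l^4 - 4.7075*l^3 + 8.7702*l^2 - 40.7363*l + 26.5118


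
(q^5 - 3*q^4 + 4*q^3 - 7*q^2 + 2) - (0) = q^5 - 3*q^4 + 4*q^3 - 7*q^2 + 2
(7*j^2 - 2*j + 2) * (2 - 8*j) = -56*j^3 + 30*j^2 - 20*j + 4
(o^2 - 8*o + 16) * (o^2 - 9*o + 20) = o^4 - 17*o^3 + 108*o^2 - 304*o + 320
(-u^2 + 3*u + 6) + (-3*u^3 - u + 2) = -3*u^3 - u^2 + 2*u + 8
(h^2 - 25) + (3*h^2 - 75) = 4*h^2 - 100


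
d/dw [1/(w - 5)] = -1/(w - 5)^2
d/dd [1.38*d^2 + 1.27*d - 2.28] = 2.76*d + 1.27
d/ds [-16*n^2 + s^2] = 2*s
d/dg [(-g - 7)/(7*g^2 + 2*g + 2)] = (7*g^2 + 98*g + 12)/(49*g^4 + 28*g^3 + 32*g^2 + 8*g + 4)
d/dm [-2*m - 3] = -2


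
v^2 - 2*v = v*(v - 2)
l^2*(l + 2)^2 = l^4 + 4*l^3 + 4*l^2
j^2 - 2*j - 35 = (j - 7)*(j + 5)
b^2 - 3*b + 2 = (b - 2)*(b - 1)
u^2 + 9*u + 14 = (u + 2)*(u + 7)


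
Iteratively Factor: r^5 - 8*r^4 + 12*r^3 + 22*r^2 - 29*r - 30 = (r + 1)*(r^4 - 9*r^3 + 21*r^2 + r - 30) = (r - 2)*(r + 1)*(r^3 - 7*r^2 + 7*r + 15) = (r - 3)*(r - 2)*(r + 1)*(r^2 - 4*r - 5) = (r - 5)*(r - 3)*(r - 2)*(r + 1)*(r + 1)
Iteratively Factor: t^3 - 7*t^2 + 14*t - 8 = (t - 1)*(t^2 - 6*t + 8) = (t - 2)*(t - 1)*(t - 4)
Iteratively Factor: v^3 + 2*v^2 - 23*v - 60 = (v + 4)*(v^2 - 2*v - 15) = (v + 3)*(v + 4)*(v - 5)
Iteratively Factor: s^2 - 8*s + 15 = (s - 3)*(s - 5)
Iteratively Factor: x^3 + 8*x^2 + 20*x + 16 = (x + 2)*(x^2 + 6*x + 8) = (x + 2)^2*(x + 4)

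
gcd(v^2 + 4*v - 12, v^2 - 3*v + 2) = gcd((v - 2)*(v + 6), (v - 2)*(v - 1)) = v - 2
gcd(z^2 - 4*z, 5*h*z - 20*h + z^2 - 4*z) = z - 4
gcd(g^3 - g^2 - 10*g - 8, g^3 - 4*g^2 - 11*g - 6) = g + 1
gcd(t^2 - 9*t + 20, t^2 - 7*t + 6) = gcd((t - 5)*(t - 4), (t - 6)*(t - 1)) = 1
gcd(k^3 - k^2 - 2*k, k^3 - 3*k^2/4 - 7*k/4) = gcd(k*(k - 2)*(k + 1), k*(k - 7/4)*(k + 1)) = k^2 + k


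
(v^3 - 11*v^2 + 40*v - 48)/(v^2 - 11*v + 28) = (v^2 - 7*v + 12)/(v - 7)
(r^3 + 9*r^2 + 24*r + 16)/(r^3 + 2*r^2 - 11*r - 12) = (r + 4)/(r - 3)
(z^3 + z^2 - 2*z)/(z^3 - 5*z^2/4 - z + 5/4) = 4*z*(z + 2)/(4*z^2 - z - 5)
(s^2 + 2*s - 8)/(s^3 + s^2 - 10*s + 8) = 1/(s - 1)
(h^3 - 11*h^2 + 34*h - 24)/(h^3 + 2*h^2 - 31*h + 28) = (h - 6)/(h + 7)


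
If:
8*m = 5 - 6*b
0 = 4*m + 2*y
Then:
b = 2*y/3 + 5/6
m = -y/2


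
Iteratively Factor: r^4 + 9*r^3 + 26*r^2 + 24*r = (r + 4)*(r^3 + 5*r^2 + 6*r) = (r + 3)*(r + 4)*(r^2 + 2*r) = (r + 2)*(r + 3)*(r + 4)*(r)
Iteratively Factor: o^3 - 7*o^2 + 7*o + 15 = (o - 3)*(o^2 - 4*o - 5) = (o - 3)*(o + 1)*(o - 5)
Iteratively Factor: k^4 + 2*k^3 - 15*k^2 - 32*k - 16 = (k + 4)*(k^3 - 2*k^2 - 7*k - 4) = (k + 1)*(k + 4)*(k^2 - 3*k - 4) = (k - 4)*(k + 1)*(k + 4)*(k + 1)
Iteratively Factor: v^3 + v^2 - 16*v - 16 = (v + 4)*(v^2 - 3*v - 4) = (v + 1)*(v + 4)*(v - 4)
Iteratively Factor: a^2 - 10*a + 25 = (a - 5)*(a - 5)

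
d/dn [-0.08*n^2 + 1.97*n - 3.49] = 1.97 - 0.16*n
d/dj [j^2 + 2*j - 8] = 2*j + 2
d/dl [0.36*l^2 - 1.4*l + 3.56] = 0.72*l - 1.4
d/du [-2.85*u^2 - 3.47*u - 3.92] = -5.7*u - 3.47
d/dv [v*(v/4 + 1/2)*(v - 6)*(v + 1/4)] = v^3 - 45*v^2/16 - 13*v/2 - 3/4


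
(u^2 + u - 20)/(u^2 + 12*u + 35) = (u - 4)/(u + 7)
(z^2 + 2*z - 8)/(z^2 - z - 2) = (z + 4)/(z + 1)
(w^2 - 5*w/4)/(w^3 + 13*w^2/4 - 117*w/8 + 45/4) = 2*w/(2*w^2 + 9*w - 18)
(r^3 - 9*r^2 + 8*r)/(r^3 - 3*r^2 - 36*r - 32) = r*(r - 1)/(r^2 + 5*r + 4)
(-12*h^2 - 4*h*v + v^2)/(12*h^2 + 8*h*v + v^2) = (-6*h + v)/(6*h + v)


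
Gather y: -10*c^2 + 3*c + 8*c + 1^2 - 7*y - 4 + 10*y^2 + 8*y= -10*c^2 + 11*c + 10*y^2 + y - 3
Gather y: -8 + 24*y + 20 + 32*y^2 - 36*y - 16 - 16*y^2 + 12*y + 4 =16*y^2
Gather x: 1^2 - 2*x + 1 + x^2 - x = x^2 - 3*x + 2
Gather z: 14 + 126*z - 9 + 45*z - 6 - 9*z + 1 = 162*z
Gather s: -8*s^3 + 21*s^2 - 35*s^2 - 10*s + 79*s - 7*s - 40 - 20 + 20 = -8*s^3 - 14*s^2 + 62*s - 40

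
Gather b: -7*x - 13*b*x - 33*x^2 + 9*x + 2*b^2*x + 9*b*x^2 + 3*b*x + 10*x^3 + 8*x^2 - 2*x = 2*b^2*x + b*(9*x^2 - 10*x) + 10*x^3 - 25*x^2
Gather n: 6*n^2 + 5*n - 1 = 6*n^2 + 5*n - 1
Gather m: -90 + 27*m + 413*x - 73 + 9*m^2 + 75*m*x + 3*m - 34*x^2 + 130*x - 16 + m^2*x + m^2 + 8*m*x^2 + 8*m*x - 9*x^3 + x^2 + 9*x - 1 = m^2*(x + 10) + m*(8*x^2 + 83*x + 30) - 9*x^3 - 33*x^2 + 552*x - 180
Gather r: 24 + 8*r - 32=8*r - 8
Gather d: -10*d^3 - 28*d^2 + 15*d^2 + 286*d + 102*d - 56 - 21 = -10*d^3 - 13*d^2 + 388*d - 77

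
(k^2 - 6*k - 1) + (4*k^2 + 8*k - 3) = 5*k^2 + 2*k - 4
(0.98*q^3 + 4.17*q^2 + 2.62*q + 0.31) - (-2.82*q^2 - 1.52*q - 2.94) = 0.98*q^3 + 6.99*q^2 + 4.14*q + 3.25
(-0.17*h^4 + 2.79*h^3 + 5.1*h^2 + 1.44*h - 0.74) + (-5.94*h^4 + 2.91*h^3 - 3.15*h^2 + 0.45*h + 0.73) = -6.11*h^4 + 5.7*h^3 + 1.95*h^2 + 1.89*h - 0.01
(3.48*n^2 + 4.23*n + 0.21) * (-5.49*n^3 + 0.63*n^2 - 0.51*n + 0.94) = -19.1052*n^5 - 21.0303*n^4 - 0.2628*n^3 + 1.2462*n^2 + 3.8691*n + 0.1974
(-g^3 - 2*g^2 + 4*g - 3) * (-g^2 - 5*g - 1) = g^5 + 7*g^4 + 7*g^3 - 15*g^2 + 11*g + 3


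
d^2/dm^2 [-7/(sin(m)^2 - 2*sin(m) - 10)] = 14*(-2*sin(m)^4 + 3*sin(m)^3 - 19*sin(m)^2 + 4*sin(m) + 14)/(2*sin(m) + cos(m)^2 + 9)^3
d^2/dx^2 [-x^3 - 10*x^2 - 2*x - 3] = -6*x - 20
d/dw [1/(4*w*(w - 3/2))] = (3 - 4*w)/(2*w^2*(4*w^2 - 12*w + 9))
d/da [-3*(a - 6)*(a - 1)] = 21 - 6*a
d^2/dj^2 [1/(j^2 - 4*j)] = 2*(-j*(j - 4) + 4*(j - 2)^2)/(j^3*(j - 4)^3)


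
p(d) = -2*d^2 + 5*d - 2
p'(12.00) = -43.00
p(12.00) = -230.00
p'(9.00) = -31.00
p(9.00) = -119.00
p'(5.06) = -15.24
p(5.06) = -27.91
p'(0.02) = 4.92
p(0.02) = -1.90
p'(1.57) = -1.28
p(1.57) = 0.92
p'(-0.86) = 8.44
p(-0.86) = -7.78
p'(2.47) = -4.88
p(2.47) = -1.85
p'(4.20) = -11.80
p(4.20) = -16.28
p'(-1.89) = 12.56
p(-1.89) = -18.59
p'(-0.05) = 5.20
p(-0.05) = -2.26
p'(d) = 5 - 4*d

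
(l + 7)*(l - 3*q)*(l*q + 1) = l^3*q - 3*l^2*q^2 + 7*l^2*q + l^2 - 21*l*q^2 - 3*l*q + 7*l - 21*q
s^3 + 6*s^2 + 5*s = s*(s + 1)*(s + 5)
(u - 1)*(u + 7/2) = u^2 + 5*u/2 - 7/2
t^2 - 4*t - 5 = (t - 5)*(t + 1)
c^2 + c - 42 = (c - 6)*(c + 7)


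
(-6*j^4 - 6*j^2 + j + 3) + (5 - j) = -6*j^4 - 6*j^2 + 8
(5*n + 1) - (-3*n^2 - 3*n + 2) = 3*n^2 + 8*n - 1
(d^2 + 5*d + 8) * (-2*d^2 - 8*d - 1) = -2*d^4 - 18*d^3 - 57*d^2 - 69*d - 8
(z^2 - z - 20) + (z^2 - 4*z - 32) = 2*z^2 - 5*z - 52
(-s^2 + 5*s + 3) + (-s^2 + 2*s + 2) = -2*s^2 + 7*s + 5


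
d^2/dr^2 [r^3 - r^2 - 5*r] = 6*r - 2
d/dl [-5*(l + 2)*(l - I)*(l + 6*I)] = -15*l^2 - l*(20 + 50*I) - 30 - 50*I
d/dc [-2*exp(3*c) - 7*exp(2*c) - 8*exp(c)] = (-6*exp(2*c) - 14*exp(c) - 8)*exp(c)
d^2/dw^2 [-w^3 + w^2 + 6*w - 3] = 2 - 6*w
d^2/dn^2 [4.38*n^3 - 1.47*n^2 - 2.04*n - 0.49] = 26.28*n - 2.94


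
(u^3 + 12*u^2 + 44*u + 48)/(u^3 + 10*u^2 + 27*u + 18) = (u^2 + 6*u + 8)/(u^2 + 4*u + 3)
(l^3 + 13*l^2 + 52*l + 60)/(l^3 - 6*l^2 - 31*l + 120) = (l^2 + 8*l + 12)/(l^2 - 11*l + 24)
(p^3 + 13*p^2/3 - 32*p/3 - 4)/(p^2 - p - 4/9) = 3*(p^2 + 4*p - 12)/(3*p - 4)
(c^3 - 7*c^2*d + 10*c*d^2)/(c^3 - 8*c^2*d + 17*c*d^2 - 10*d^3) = c/(c - d)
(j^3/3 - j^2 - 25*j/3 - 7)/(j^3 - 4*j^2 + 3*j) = (j^3 - 3*j^2 - 25*j - 21)/(3*j*(j^2 - 4*j + 3))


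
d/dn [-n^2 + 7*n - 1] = 7 - 2*n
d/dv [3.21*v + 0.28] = 3.21000000000000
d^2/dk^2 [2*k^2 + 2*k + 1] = 4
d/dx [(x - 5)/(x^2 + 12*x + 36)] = (16 - x)/(x^3 + 18*x^2 + 108*x + 216)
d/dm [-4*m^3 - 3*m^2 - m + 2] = -12*m^2 - 6*m - 1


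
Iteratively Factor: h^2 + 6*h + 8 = (h + 2)*(h + 4)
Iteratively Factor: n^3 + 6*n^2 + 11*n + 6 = (n + 2)*(n^2 + 4*n + 3) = (n + 2)*(n + 3)*(n + 1)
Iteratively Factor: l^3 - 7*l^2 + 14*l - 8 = (l - 2)*(l^2 - 5*l + 4) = (l - 2)*(l - 1)*(l - 4)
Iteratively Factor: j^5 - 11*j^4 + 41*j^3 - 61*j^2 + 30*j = (j - 1)*(j^4 - 10*j^3 + 31*j^2 - 30*j) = (j - 2)*(j - 1)*(j^3 - 8*j^2 + 15*j) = (j - 5)*(j - 2)*(j - 1)*(j^2 - 3*j) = (j - 5)*(j - 3)*(j - 2)*(j - 1)*(j)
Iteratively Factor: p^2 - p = (p - 1)*(p)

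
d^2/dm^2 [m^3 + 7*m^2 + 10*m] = 6*m + 14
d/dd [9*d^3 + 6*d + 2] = 27*d^2 + 6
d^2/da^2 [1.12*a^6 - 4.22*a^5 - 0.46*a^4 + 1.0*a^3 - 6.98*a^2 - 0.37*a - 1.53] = 33.6*a^4 - 84.4*a^3 - 5.52*a^2 + 6.0*a - 13.96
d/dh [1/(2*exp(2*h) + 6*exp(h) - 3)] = (-4*exp(h) - 6)*exp(h)/(2*exp(2*h) + 6*exp(h) - 3)^2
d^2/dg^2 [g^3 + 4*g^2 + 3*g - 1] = 6*g + 8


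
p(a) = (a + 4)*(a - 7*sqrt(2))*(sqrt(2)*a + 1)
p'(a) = sqrt(2)*(a + 4)*(a - 7*sqrt(2)) + (a + 4)*(sqrt(2)*a + 1) + (a - 7*sqrt(2))*(sqrt(2)*a + 1)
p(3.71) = -298.10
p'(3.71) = -57.99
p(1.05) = -111.05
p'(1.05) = -72.64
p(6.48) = -364.24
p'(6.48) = 21.08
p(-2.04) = 44.11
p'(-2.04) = -14.28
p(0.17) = -50.33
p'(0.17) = -64.27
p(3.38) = -278.10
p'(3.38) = -63.07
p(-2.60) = 46.84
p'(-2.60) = 4.97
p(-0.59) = -5.92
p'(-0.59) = -51.76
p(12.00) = 603.96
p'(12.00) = 372.81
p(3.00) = -253.20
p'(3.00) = -67.77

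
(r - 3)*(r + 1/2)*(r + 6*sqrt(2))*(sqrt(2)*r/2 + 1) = sqrt(2)*r^4/2 - 5*sqrt(2)*r^3/4 + 7*r^3 - 35*r^2/2 + 21*sqrt(2)*r^2/4 - 15*sqrt(2)*r - 21*r/2 - 9*sqrt(2)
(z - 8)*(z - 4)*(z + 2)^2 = z^4 - 8*z^3 - 12*z^2 + 80*z + 128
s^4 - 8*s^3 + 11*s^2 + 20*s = s*(s - 5)*(s - 4)*(s + 1)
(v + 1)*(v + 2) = v^2 + 3*v + 2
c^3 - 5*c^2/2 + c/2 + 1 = (c - 2)*(c - 1)*(c + 1/2)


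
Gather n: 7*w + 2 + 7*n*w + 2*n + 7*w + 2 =n*(7*w + 2) + 14*w + 4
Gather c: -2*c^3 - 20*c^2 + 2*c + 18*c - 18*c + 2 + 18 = -2*c^3 - 20*c^2 + 2*c + 20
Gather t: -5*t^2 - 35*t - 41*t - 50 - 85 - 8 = -5*t^2 - 76*t - 143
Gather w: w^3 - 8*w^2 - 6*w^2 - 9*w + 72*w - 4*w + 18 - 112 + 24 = w^3 - 14*w^2 + 59*w - 70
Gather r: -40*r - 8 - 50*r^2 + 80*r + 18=-50*r^2 + 40*r + 10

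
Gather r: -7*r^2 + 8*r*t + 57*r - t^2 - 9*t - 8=-7*r^2 + r*(8*t + 57) - t^2 - 9*t - 8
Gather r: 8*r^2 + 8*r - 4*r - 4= 8*r^2 + 4*r - 4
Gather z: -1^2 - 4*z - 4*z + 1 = -8*z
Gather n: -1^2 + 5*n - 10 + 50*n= 55*n - 11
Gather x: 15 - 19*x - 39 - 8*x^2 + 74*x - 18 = -8*x^2 + 55*x - 42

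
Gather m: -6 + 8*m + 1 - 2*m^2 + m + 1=-2*m^2 + 9*m - 4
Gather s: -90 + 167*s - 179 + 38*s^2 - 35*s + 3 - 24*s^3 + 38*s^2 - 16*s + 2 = -24*s^3 + 76*s^2 + 116*s - 264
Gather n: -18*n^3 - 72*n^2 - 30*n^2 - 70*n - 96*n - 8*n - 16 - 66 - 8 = -18*n^3 - 102*n^2 - 174*n - 90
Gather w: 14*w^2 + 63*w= 14*w^2 + 63*w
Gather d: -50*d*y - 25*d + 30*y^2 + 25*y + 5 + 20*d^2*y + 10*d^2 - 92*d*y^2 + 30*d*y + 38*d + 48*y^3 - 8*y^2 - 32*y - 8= d^2*(20*y + 10) + d*(-92*y^2 - 20*y + 13) + 48*y^3 + 22*y^2 - 7*y - 3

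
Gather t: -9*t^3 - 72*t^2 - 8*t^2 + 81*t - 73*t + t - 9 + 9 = -9*t^3 - 80*t^2 + 9*t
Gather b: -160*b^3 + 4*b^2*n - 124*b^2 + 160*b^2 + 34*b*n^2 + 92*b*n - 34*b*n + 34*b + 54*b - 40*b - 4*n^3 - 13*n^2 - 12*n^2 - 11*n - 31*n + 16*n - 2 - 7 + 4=-160*b^3 + b^2*(4*n + 36) + b*(34*n^2 + 58*n + 48) - 4*n^3 - 25*n^2 - 26*n - 5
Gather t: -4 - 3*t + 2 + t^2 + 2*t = t^2 - t - 2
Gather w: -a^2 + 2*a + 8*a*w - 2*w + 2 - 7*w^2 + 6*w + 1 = -a^2 + 2*a - 7*w^2 + w*(8*a + 4) + 3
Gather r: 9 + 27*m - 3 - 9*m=18*m + 6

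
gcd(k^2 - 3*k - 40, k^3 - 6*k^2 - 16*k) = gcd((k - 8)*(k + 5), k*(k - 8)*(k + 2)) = k - 8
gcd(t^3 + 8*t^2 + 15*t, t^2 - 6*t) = t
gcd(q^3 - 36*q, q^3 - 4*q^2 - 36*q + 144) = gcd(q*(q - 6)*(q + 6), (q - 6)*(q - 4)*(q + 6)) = q^2 - 36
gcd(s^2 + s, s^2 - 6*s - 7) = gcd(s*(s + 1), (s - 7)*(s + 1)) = s + 1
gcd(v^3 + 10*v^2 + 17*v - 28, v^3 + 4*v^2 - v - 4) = v^2 + 3*v - 4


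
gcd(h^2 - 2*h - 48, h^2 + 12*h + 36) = h + 6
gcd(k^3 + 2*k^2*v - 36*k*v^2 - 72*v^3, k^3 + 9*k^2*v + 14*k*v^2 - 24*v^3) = k + 6*v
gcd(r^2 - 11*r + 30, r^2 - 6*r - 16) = 1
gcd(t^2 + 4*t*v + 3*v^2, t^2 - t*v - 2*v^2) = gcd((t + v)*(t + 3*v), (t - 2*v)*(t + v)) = t + v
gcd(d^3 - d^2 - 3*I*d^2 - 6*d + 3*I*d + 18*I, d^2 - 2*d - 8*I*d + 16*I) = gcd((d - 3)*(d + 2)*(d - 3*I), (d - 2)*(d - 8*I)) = 1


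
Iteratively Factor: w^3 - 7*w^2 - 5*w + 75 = (w - 5)*(w^2 - 2*w - 15) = (w - 5)^2*(w + 3)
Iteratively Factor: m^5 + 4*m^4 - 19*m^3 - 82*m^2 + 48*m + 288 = (m + 3)*(m^4 + m^3 - 22*m^2 - 16*m + 96) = (m + 3)^2*(m^3 - 2*m^2 - 16*m + 32) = (m + 3)^2*(m + 4)*(m^2 - 6*m + 8) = (m - 4)*(m + 3)^2*(m + 4)*(m - 2)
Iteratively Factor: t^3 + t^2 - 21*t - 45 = (t + 3)*(t^2 - 2*t - 15) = (t - 5)*(t + 3)*(t + 3)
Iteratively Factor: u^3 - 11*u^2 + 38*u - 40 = (u - 2)*(u^2 - 9*u + 20) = (u - 5)*(u - 2)*(u - 4)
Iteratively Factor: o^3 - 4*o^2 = (o)*(o^2 - 4*o) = o^2*(o - 4)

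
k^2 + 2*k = k*(k + 2)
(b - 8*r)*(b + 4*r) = b^2 - 4*b*r - 32*r^2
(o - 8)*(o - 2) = o^2 - 10*o + 16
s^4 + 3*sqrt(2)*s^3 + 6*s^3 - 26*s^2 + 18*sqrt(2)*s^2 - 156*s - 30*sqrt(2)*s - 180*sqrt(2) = (s + 6)*(s - 3*sqrt(2))*(s + sqrt(2))*(s + 5*sqrt(2))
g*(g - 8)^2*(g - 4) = g^4 - 20*g^3 + 128*g^2 - 256*g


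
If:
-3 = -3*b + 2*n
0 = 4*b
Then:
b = 0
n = -3/2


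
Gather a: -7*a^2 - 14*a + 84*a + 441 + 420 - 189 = -7*a^2 + 70*a + 672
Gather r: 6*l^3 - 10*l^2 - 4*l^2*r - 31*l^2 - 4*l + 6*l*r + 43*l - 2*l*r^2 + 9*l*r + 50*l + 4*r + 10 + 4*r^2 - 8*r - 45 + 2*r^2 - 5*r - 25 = 6*l^3 - 41*l^2 + 89*l + r^2*(6 - 2*l) + r*(-4*l^2 + 15*l - 9) - 60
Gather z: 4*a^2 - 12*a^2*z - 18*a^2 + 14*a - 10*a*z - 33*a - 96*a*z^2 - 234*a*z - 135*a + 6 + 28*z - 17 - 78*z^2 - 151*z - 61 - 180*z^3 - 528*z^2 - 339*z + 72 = -14*a^2 - 154*a - 180*z^3 + z^2*(-96*a - 606) + z*(-12*a^2 - 244*a - 462)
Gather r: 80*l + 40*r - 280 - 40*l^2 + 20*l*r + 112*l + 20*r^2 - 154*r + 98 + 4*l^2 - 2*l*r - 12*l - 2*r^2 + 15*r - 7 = -36*l^2 + 180*l + 18*r^2 + r*(18*l - 99) - 189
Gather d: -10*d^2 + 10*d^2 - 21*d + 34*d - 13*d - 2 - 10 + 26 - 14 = 0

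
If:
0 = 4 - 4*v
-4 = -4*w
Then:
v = 1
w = 1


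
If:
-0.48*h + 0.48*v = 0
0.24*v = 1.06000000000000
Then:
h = 4.42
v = 4.42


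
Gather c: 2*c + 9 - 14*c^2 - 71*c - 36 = -14*c^2 - 69*c - 27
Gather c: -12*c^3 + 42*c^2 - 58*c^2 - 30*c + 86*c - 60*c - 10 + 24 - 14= -12*c^3 - 16*c^2 - 4*c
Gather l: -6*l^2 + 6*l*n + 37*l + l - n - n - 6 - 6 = -6*l^2 + l*(6*n + 38) - 2*n - 12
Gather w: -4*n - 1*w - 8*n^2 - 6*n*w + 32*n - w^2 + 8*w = -8*n^2 + 28*n - w^2 + w*(7 - 6*n)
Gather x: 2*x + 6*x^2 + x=6*x^2 + 3*x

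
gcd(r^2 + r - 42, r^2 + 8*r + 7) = r + 7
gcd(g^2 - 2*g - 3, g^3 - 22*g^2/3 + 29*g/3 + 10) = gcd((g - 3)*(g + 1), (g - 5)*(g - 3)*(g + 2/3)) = g - 3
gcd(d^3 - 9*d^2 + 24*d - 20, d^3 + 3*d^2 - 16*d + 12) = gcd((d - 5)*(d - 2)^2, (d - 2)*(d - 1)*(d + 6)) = d - 2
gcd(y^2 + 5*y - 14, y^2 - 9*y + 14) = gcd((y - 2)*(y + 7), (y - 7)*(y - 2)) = y - 2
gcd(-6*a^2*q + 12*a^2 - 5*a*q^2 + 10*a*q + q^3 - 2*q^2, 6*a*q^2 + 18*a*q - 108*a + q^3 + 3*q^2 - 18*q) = 1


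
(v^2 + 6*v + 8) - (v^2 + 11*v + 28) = -5*v - 20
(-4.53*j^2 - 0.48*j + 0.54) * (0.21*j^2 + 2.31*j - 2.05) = -0.9513*j^4 - 10.5651*j^3 + 8.2911*j^2 + 2.2314*j - 1.107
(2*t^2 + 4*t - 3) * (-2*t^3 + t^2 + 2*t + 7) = -4*t^5 - 6*t^4 + 14*t^3 + 19*t^2 + 22*t - 21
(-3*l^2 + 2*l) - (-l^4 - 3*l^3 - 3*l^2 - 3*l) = l^4 + 3*l^3 + 5*l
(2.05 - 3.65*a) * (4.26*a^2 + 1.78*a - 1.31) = -15.549*a^3 + 2.236*a^2 + 8.4305*a - 2.6855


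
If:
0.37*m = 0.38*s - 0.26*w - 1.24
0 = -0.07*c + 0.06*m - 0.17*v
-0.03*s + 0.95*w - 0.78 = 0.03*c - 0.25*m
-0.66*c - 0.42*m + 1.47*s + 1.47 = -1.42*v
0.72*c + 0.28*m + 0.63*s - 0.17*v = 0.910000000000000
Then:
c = 1.73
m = -4.02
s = 0.68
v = -2.13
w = 1.96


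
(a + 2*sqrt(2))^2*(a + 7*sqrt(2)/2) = a^3 + 15*sqrt(2)*a^2/2 + 36*a + 28*sqrt(2)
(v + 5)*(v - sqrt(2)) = v^2 - sqrt(2)*v + 5*v - 5*sqrt(2)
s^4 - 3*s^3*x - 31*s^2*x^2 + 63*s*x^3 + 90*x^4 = (s - 6*x)*(s - 3*x)*(s + x)*(s + 5*x)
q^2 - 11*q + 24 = (q - 8)*(q - 3)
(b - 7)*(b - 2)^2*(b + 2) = b^4 - 9*b^3 + 10*b^2 + 36*b - 56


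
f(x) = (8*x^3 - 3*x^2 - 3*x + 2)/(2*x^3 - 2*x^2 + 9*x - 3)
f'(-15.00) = -0.02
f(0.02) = -0.69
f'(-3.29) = -0.51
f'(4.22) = 0.29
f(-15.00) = 3.77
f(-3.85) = 2.69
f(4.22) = 3.59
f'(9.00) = 0.02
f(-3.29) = 2.43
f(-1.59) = 1.08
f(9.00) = 4.05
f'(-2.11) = -0.91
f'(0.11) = -1.78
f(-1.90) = 1.41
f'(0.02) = -1.07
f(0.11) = -0.81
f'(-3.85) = -0.39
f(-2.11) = 1.61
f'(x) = (-6*x^2 + 4*x - 9)*(8*x^3 - 3*x^2 - 3*x + 2)/(2*x^3 - 2*x^2 + 9*x - 3)^2 + (24*x^2 - 6*x - 3)/(2*x^3 - 2*x^2 + 9*x - 3)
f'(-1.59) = -1.12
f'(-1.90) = -1.00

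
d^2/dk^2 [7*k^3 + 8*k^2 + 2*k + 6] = 42*k + 16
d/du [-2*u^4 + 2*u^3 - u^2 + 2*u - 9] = -8*u^3 + 6*u^2 - 2*u + 2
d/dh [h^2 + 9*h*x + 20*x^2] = 2*h + 9*x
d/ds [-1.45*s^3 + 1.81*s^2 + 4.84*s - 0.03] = -4.35*s^2 + 3.62*s + 4.84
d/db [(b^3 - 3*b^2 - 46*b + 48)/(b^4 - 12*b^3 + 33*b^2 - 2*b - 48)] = (-b^4 - 10*b^3 + 39*b^2 - 36*b + 36)/(b^6 - 8*b^5 + 18*b^4 + 4*b^3 - 47*b^2 + 12*b + 36)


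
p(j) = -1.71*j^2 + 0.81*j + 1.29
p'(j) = 0.81 - 3.42*j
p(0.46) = 1.30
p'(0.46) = -0.76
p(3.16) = -13.23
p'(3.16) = -10.00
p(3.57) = -17.61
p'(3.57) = -11.40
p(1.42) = -1.01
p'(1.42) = -4.05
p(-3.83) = -26.90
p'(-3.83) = 13.91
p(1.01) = 0.36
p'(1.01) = -2.64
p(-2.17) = -8.52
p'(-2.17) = 8.23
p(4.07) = -23.74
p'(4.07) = -13.11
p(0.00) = 1.29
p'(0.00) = 0.81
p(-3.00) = -16.53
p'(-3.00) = 11.07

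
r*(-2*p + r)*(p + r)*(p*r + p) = -2*p^3*r^2 - 2*p^3*r - p^2*r^3 - p^2*r^2 + p*r^4 + p*r^3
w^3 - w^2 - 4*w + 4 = (w - 2)*(w - 1)*(w + 2)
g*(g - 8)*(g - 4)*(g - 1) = g^4 - 13*g^3 + 44*g^2 - 32*g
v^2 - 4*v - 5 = (v - 5)*(v + 1)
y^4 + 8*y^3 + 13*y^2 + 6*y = y*(y + 1)^2*(y + 6)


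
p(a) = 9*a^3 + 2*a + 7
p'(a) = 27*a^2 + 2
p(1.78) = 61.32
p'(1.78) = 87.55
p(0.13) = 7.28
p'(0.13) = 2.46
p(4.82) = 1024.46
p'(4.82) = 629.27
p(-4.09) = -616.94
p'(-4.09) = 453.66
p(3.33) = 345.99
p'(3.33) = 301.40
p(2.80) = 210.17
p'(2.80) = 213.68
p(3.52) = 406.57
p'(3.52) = 336.54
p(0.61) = 10.26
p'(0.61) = 12.05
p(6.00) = 1963.00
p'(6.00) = 974.00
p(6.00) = 1963.00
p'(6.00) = 974.00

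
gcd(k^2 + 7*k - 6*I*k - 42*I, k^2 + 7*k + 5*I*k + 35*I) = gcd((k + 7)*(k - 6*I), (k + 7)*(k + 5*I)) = k + 7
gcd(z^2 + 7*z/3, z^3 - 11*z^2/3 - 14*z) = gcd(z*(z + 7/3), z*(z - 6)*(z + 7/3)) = z^2 + 7*z/3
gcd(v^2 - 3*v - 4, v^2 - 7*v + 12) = v - 4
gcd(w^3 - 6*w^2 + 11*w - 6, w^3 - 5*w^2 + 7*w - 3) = w^2 - 4*w + 3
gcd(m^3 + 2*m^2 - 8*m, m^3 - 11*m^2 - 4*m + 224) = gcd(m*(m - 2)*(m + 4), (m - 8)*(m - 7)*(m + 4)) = m + 4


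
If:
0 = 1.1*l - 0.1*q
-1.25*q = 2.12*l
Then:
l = 0.00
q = 0.00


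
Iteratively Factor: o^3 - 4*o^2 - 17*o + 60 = (o - 5)*(o^2 + o - 12) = (o - 5)*(o + 4)*(o - 3)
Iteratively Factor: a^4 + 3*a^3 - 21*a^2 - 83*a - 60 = (a + 1)*(a^3 + 2*a^2 - 23*a - 60) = (a + 1)*(a + 3)*(a^2 - a - 20) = (a - 5)*(a + 1)*(a + 3)*(a + 4)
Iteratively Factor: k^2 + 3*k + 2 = (k + 2)*(k + 1)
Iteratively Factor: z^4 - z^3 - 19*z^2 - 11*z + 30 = (z - 5)*(z^3 + 4*z^2 + z - 6) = (z - 5)*(z + 2)*(z^2 + 2*z - 3) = (z - 5)*(z - 1)*(z + 2)*(z + 3)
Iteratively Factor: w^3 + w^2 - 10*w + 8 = (w - 2)*(w^2 + 3*w - 4) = (w - 2)*(w + 4)*(w - 1)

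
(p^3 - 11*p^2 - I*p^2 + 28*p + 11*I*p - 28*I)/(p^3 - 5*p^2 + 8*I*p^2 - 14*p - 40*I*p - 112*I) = (p^2 + p*(-4 - I) + 4*I)/(p^2 + p*(2 + 8*I) + 16*I)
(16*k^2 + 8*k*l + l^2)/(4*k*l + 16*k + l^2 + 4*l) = (4*k + l)/(l + 4)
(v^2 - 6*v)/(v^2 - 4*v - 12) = v/(v + 2)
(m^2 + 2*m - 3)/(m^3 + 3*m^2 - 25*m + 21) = (m + 3)/(m^2 + 4*m - 21)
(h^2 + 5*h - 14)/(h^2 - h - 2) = (h + 7)/(h + 1)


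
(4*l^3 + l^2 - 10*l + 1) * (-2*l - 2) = -8*l^4 - 10*l^3 + 18*l^2 + 18*l - 2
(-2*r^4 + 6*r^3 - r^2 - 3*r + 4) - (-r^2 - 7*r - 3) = -2*r^4 + 6*r^3 + 4*r + 7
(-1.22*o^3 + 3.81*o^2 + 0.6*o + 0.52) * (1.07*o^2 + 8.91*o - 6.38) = -1.3054*o^5 - 6.7935*o^4 + 42.3727*o^3 - 18.4054*o^2 + 0.805200000000001*o - 3.3176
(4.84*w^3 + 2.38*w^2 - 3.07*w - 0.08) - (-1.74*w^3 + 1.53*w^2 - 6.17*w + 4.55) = 6.58*w^3 + 0.85*w^2 + 3.1*w - 4.63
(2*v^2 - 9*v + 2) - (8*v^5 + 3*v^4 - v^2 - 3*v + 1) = -8*v^5 - 3*v^4 + 3*v^2 - 6*v + 1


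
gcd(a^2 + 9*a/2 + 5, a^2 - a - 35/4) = a + 5/2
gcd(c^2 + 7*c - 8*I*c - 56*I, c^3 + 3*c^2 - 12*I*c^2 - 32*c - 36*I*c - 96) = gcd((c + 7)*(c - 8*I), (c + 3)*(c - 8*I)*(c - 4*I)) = c - 8*I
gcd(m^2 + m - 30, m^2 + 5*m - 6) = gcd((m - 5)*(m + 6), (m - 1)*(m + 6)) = m + 6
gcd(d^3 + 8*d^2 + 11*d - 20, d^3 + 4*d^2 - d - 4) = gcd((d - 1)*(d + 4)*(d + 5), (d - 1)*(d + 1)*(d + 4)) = d^2 + 3*d - 4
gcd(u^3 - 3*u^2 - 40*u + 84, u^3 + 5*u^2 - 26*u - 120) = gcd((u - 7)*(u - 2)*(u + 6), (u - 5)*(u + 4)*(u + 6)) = u + 6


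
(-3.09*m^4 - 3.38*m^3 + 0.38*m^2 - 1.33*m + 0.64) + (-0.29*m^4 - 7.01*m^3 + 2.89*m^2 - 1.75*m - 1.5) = -3.38*m^4 - 10.39*m^3 + 3.27*m^2 - 3.08*m - 0.86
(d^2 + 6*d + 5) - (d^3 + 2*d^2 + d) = -d^3 - d^2 + 5*d + 5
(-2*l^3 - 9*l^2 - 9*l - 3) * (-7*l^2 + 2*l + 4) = 14*l^5 + 59*l^4 + 37*l^3 - 33*l^2 - 42*l - 12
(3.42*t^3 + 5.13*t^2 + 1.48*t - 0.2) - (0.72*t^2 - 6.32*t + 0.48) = 3.42*t^3 + 4.41*t^2 + 7.8*t - 0.68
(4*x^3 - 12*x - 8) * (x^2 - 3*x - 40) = 4*x^5 - 12*x^4 - 172*x^3 + 28*x^2 + 504*x + 320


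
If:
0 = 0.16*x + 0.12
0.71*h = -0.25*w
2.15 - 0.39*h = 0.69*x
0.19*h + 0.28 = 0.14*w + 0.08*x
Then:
No Solution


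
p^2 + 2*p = p*(p + 2)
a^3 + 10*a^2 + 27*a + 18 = (a + 1)*(a + 3)*(a + 6)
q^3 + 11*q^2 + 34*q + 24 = (q + 1)*(q + 4)*(q + 6)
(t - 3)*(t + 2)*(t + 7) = t^3 + 6*t^2 - 13*t - 42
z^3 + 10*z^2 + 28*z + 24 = (z + 2)^2*(z + 6)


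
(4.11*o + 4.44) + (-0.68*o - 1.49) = 3.43*o + 2.95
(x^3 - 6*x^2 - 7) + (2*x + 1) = x^3 - 6*x^2 + 2*x - 6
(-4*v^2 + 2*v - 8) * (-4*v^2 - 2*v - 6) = 16*v^4 + 52*v^2 + 4*v + 48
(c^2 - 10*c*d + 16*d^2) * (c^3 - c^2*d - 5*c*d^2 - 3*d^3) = c^5 - 11*c^4*d + 21*c^3*d^2 + 31*c^2*d^3 - 50*c*d^4 - 48*d^5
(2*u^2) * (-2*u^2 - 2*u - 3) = -4*u^4 - 4*u^3 - 6*u^2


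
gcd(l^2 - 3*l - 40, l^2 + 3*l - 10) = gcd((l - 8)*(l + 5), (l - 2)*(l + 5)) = l + 5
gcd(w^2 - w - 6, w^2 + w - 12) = w - 3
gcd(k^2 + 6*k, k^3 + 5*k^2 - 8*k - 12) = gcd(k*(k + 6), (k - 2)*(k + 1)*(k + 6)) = k + 6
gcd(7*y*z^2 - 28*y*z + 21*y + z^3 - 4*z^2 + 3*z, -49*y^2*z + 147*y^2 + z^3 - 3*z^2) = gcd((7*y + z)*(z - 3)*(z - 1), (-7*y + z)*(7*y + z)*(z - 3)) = 7*y*z - 21*y + z^2 - 3*z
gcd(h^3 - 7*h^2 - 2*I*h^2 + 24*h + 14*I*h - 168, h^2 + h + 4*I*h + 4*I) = h + 4*I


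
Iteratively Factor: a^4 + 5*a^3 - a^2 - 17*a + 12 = (a + 3)*(a^3 + 2*a^2 - 7*a + 4) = (a + 3)*(a + 4)*(a^2 - 2*a + 1) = (a - 1)*(a + 3)*(a + 4)*(a - 1)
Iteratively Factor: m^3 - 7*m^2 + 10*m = (m)*(m^2 - 7*m + 10) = m*(m - 5)*(m - 2)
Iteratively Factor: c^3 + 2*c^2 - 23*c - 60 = (c + 4)*(c^2 - 2*c - 15) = (c - 5)*(c + 4)*(c + 3)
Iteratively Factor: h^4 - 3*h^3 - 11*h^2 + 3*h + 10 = (h + 2)*(h^3 - 5*h^2 - h + 5) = (h + 1)*(h + 2)*(h^2 - 6*h + 5) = (h - 1)*(h + 1)*(h + 2)*(h - 5)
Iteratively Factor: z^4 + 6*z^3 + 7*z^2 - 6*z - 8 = (z - 1)*(z^3 + 7*z^2 + 14*z + 8) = (z - 1)*(z + 1)*(z^2 + 6*z + 8) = (z - 1)*(z + 1)*(z + 4)*(z + 2)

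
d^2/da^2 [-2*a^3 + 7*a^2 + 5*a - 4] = 14 - 12*a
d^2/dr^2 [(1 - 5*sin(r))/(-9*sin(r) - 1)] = 14*(9*sin(r)^2 - sin(r) - 18)/(9*sin(r) + 1)^3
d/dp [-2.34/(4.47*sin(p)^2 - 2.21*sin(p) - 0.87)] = (20.9196*sin(p) - 5.1714)*cos(p)/(-4.47*sin(p)^2 + 2.21*sin(p) + 0.87)^2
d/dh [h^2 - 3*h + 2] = 2*h - 3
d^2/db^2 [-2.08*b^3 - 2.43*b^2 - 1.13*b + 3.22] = -12.48*b - 4.86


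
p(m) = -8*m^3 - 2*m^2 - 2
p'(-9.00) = -1908.00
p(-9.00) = 5668.00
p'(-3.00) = -204.00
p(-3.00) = 196.00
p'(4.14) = -427.91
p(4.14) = -603.94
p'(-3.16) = -227.01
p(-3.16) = 230.46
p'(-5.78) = -778.68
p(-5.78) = 1475.99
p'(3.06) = -236.97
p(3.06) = -249.95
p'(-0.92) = -16.63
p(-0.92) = 2.54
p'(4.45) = -493.06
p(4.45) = -746.57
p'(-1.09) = -24.15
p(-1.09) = 5.98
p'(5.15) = -657.14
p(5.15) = -1147.77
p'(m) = -24*m^2 - 4*m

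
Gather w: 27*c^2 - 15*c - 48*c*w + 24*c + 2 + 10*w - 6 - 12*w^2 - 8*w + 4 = 27*c^2 + 9*c - 12*w^2 + w*(2 - 48*c)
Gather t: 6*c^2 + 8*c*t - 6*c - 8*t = 6*c^2 - 6*c + t*(8*c - 8)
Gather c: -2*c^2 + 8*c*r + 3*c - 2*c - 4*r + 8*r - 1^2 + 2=-2*c^2 + c*(8*r + 1) + 4*r + 1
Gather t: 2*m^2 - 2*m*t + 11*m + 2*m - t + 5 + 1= 2*m^2 + 13*m + t*(-2*m - 1) + 6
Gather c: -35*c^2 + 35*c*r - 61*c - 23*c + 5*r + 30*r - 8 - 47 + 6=-35*c^2 + c*(35*r - 84) + 35*r - 49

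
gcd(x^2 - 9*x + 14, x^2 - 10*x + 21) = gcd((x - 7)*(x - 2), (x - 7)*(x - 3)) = x - 7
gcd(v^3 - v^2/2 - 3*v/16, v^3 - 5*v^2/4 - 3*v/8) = v^2 + v/4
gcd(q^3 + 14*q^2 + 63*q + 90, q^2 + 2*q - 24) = q + 6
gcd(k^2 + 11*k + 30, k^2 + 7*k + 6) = k + 6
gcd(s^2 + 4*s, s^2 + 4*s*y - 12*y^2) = 1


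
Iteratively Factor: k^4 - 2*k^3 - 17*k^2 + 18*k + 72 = (k + 3)*(k^3 - 5*k^2 - 2*k + 24) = (k + 2)*(k + 3)*(k^2 - 7*k + 12) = (k - 4)*(k + 2)*(k + 3)*(k - 3)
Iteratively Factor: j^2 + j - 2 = (j + 2)*(j - 1)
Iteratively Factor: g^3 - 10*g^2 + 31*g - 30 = (g - 2)*(g^2 - 8*g + 15) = (g - 3)*(g - 2)*(g - 5)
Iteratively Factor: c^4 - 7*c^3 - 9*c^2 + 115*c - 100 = (c - 5)*(c^3 - 2*c^2 - 19*c + 20) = (c - 5)^2*(c^2 + 3*c - 4) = (c - 5)^2*(c - 1)*(c + 4)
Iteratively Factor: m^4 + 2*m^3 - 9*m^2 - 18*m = (m + 2)*(m^3 - 9*m) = (m + 2)*(m + 3)*(m^2 - 3*m) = (m - 3)*(m + 2)*(m + 3)*(m)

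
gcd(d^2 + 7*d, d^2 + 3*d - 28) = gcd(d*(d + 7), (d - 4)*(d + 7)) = d + 7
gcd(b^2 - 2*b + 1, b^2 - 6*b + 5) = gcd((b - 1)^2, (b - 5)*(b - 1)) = b - 1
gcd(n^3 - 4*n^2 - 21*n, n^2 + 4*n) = n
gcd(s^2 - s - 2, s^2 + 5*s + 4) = s + 1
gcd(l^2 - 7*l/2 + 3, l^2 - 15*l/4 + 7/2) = l - 2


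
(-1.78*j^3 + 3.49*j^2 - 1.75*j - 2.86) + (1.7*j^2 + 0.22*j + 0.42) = -1.78*j^3 + 5.19*j^2 - 1.53*j - 2.44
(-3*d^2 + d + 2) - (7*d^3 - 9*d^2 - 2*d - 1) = -7*d^3 + 6*d^2 + 3*d + 3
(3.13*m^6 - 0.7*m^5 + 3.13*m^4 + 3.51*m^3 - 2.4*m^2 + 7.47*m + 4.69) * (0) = 0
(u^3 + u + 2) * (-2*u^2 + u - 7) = -2*u^5 + u^4 - 9*u^3 - 3*u^2 - 5*u - 14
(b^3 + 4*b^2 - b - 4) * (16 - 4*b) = -4*b^4 + 68*b^2 - 64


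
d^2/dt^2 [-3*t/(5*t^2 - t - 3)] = 6*(t*(10*t - 1)^2 + (15*t - 1)*(-5*t^2 + t + 3))/(-5*t^2 + t + 3)^3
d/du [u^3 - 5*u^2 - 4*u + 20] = 3*u^2 - 10*u - 4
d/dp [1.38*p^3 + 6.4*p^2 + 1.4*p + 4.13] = 4.14*p^2 + 12.8*p + 1.4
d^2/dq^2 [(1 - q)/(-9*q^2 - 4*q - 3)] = 2*((5 - 27*q)*(9*q^2 + 4*q + 3) + 4*(q - 1)*(9*q + 2)^2)/(9*q^2 + 4*q + 3)^3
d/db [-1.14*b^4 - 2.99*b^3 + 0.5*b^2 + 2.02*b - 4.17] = -4.56*b^3 - 8.97*b^2 + 1.0*b + 2.02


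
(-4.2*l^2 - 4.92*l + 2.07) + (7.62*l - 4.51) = -4.2*l^2 + 2.7*l - 2.44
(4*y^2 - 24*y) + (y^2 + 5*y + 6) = 5*y^2 - 19*y + 6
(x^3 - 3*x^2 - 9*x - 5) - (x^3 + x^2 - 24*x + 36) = -4*x^2 + 15*x - 41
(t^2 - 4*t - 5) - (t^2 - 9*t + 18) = 5*t - 23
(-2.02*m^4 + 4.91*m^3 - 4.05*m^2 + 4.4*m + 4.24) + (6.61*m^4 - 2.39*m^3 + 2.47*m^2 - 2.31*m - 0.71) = 4.59*m^4 + 2.52*m^3 - 1.58*m^2 + 2.09*m + 3.53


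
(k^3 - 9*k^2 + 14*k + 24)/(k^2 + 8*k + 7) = (k^2 - 10*k + 24)/(k + 7)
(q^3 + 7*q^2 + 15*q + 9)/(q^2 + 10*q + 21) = (q^2 + 4*q + 3)/(q + 7)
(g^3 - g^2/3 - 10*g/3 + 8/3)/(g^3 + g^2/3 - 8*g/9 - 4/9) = 3*(3*g^2 + 2*g - 8)/(9*g^2 + 12*g + 4)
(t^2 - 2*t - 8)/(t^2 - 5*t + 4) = (t + 2)/(t - 1)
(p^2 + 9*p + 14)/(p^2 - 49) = (p + 2)/(p - 7)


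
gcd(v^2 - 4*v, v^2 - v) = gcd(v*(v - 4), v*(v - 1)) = v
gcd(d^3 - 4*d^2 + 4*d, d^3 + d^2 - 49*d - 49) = 1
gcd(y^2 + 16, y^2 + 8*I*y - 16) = y + 4*I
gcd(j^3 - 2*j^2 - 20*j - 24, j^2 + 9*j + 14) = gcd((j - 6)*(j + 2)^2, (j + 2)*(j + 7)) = j + 2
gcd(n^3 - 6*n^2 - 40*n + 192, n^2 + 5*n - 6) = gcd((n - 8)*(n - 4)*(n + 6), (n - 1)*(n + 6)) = n + 6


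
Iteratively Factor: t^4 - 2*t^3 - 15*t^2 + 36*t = (t - 3)*(t^3 + t^2 - 12*t) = (t - 3)^2*(t^2 + 4*t) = t*(t - 3)^2*(t + 4)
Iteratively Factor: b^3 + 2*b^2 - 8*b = (b)*(b^2 + 2*b - 8) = b*(b - 2)*(b + 4)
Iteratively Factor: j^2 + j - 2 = (j + 2)*(j - 1)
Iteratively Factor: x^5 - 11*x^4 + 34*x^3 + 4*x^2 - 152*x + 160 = (x - 2)*(x^4 - 9*x^3 + 16*x^2 + 36*x - 80) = (x - 5)*(x - 2)*(x^3 - 4*x^2 - 4*x + 16) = (x - 5)*(x - 4)*(x - 2)*(x^2 - 4) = (x - 5)*(x - 4)*(x - 2)^2*(x + 2)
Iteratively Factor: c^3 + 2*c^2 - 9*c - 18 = (c + 3)*(c^2 - c - 6) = (c + 2)*(c + 3)*(c - 3)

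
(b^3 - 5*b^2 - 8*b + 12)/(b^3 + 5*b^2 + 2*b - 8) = (b - 6)/(b + 4)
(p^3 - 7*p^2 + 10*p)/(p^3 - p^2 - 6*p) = (-p^2 + 7*p - 10)/(-p^2 + p + 6)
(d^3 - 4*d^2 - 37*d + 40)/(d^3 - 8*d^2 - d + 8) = (d + 5)/(d + 1)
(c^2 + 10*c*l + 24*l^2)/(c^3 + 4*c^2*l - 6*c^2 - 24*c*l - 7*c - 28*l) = (c + 6*l)/(c^2 - 6*c - 7)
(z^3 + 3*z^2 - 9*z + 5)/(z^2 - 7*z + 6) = (z^2 + 4*z - 5)/(z - 6)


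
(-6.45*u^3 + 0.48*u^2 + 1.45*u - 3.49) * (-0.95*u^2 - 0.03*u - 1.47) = 6.1275*u^5 - 0.2625*u^4 + 8.0896*u^3 + 2.5664*u^2 - 2.0268*u + 5.1303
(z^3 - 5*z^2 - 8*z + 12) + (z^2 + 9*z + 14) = z^3 - 4*z^2 + z + 26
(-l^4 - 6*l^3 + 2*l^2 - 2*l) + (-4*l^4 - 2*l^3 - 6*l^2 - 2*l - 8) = -5*l^4 - 8*l^3 - 4*l^2 - 4*l - 8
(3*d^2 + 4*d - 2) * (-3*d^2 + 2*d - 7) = -9*d^4 - 6*d^3 - 7*d^2 - 32*d + 14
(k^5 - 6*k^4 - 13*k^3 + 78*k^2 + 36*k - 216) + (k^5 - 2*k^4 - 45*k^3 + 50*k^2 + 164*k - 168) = 2*k^5 - 8*k^4 - 58*k^3 + 128*k^2 + 200*k - 384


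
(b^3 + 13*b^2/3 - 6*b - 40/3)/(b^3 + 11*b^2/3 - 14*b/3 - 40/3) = (3*b^2 + 19*b + 20)/(3*b^2 + 17*b + 20)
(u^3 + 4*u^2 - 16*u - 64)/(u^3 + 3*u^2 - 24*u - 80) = (u - 4)/(u - 5)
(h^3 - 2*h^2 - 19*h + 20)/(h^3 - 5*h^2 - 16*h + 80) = (h - 1)/(h - 4)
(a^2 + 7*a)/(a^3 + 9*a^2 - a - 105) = a/(a^2 + 2*a - 15)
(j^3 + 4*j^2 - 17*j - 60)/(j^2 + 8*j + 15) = j - 4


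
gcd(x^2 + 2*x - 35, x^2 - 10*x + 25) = x - 5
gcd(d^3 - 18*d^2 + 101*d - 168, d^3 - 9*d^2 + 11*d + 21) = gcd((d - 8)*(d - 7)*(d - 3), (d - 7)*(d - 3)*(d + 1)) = d^2 - 10*d + 21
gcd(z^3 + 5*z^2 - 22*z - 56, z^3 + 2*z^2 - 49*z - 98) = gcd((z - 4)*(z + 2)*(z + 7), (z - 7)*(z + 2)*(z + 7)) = z^2 + 9*z + 14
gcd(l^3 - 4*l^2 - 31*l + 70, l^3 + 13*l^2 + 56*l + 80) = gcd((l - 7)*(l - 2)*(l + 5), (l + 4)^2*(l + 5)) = l + 5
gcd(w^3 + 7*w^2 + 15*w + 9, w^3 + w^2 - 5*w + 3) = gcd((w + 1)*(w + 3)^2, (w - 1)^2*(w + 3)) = w + 3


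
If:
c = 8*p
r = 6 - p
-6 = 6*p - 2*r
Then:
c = 6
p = 3/4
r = 21/4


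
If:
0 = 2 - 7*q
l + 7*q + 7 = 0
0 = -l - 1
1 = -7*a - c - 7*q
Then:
No Solution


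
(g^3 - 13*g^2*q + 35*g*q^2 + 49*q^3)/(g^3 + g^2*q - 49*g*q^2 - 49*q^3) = (g - 7*q)/(g + 7*q)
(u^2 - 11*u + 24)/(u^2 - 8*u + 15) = (u - 8)/(u - 5)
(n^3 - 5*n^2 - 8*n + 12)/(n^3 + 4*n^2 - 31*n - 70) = (n^2 - 7*n + 6)/(n^2 + 2*n - 35)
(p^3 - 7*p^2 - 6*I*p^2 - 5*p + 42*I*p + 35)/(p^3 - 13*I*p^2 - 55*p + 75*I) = (p^2 - p*(7 + I) + 7*I)/(p^2 - 8*I*p - 15)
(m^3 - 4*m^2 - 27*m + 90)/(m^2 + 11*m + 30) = (m^2 - 9*m + 18)/(m + 6)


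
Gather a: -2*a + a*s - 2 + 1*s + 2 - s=a*(s - 2)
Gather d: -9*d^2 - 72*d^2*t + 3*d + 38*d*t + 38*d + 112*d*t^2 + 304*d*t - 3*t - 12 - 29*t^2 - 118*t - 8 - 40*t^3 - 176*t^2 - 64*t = d^2*(-72*t - 9) + d*(112*t^2 + 342*t + 41) - 40*t^3 - 205*t^2 - 185*t - 20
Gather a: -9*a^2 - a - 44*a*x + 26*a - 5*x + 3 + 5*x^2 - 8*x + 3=-9*a^2 + a*(25 - 44*x) + 5*x^2 - 13*x + 6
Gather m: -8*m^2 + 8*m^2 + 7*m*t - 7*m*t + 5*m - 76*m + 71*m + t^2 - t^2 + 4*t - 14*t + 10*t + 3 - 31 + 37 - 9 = 0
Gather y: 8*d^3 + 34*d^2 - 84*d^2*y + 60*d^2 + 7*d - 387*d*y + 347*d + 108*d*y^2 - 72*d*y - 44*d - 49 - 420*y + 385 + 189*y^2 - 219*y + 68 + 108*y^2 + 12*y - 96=8*d^3 + 94*d^2 + 310*d + y^2*(108*d + 297) + y*(-84*d^2 - 459*d - 627) + 308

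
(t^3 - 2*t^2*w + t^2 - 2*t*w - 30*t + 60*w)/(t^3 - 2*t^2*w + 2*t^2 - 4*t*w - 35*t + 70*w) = (t + 6)/(t + 7)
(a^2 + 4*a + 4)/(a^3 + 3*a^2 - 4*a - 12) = (a + 2)/(a^2 + a - 6)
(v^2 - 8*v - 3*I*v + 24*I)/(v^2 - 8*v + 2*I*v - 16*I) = (v - 3*I)/(v + 2*I)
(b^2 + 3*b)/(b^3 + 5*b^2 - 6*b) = (b + 3)/(b^2 + 5*b - 6)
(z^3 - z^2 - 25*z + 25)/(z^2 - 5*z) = z + 4 - 5/z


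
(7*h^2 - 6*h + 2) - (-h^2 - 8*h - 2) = 8*h^2 + 2*h + 4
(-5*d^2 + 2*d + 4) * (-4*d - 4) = 20*d^3 + 12*d^2 - 24*d - 16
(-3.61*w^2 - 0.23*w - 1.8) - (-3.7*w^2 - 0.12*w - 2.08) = 0.0900000000000003*w^2 - 0.11*w + 0.28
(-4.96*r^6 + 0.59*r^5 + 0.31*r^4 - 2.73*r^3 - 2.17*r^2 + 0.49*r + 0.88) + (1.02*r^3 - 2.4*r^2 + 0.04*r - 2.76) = -4.96*r^6 + 0.59*r^5 + 0.31*r^4 - 1.71*r^3 - 4.57*r^2 + 0.53*r - 1.88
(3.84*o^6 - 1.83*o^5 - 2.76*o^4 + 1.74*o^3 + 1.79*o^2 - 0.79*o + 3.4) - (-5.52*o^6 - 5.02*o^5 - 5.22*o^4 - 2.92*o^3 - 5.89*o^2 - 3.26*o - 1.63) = 9.36*o^6 + 3.19*o^5 + 2.46*o^4 + 4.66*o^3 + 7.68*o^2 + 2.47*o + 5.03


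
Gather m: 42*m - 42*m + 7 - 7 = 0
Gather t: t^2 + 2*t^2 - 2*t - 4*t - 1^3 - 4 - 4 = 3*t^2 - 6*t - 9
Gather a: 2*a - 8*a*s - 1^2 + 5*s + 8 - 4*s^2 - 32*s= a*(2 - 8*s) - 4*s^2 - 27*s + 7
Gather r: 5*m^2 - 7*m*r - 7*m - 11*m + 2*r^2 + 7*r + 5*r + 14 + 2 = 5*m^2 - 18*m + 2*r^2 + r*(12 - 7*m) + 16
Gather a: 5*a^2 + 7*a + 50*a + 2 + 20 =5*a^2 + 57*a + 22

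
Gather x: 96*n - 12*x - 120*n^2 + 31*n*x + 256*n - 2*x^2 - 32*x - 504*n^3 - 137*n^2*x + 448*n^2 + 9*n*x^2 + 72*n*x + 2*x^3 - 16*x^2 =-504*n^3 + 328*n^2 + 352*n + 2*x^3 + x^2*(9*n - 18) + x*(-137*n^2 + 103*n - 44)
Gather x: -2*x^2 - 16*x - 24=-2*x^2 - 16*x - 24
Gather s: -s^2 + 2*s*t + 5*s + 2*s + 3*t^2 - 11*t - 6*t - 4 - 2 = -s^2 + s*(2*t + 7) + 3*t^2 - 17*t - 6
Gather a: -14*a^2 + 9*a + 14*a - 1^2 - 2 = -14*a^2 + 23*a - 3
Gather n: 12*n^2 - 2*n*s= 12*n^2 - 2*n*s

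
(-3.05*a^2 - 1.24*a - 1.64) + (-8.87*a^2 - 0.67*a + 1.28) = -11.92*a^2 - 1.91*a - 0.36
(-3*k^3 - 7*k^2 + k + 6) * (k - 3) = -3*k^4 + 2*k^3 + 22*k^2 + 3*k - 18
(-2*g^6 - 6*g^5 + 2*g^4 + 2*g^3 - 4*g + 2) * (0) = 0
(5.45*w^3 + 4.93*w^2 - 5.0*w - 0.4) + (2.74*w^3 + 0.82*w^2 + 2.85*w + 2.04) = 8.19*w^3 + 5.75*w^2 - 2.15*w + 1.64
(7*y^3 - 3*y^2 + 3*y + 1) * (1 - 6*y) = -42*y^4 + 25*y^3 - 21*y^2 - 3*y + 1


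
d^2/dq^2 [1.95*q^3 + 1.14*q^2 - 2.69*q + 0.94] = 11.7*q + 2.28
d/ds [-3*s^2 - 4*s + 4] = -6*s - 4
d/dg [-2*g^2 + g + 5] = 1 - 4*g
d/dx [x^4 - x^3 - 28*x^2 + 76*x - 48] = 4*x^3 - 3*x^2 - 56*x + 76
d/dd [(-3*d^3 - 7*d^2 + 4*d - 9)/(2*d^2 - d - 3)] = (-6*d^4 + 6*d^3 + 26*d^2 + 78*d - 21)/(4*d^4 - 4*d^3 - 11*d^2 + 6*d + 9)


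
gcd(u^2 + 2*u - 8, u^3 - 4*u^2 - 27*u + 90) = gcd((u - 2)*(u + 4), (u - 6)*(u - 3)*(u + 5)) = 1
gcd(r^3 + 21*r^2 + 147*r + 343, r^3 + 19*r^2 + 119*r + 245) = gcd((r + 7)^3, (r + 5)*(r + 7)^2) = r^2 + 14*r + 49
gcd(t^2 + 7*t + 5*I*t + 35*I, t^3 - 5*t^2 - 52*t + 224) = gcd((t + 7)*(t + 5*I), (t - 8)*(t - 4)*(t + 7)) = t + 7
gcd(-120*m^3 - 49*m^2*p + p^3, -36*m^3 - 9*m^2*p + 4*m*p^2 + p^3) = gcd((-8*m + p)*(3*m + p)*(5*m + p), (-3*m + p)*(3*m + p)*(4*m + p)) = 3*m + p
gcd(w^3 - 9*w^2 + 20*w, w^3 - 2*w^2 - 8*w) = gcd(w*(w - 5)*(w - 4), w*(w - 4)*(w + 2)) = w^2 - 4*w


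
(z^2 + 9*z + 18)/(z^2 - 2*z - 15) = (z + 6)/(z - 5)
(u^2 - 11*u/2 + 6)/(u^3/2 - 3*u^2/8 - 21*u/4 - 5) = 4*(2*u - 3)/(4*u^2 + 13*u + 10)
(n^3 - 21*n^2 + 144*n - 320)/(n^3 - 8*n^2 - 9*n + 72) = (n^2 - 13*n + 40)/(n^2 - 9)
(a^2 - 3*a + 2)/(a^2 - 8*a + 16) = (a^2 - 3*a + 2)/(a^2 - 8*a + 16)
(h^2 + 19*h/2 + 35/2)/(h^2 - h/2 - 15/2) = (h + 7)/(h - 3)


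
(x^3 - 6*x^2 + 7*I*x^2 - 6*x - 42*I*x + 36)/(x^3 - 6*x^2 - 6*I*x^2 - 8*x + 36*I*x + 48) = (x^2 + 7*I*x - 6)/(x^2 - 6*I*x - 8)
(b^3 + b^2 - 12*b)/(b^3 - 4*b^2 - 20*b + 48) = b*(b - 3)/(b^2 - 8*b + 12)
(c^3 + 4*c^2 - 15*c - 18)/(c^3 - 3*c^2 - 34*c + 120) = (c^2 - 2*c - 3)/(c^2 - 9*c + 20)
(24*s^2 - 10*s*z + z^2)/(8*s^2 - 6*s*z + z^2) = (-6*s + z)/(-2*s + z)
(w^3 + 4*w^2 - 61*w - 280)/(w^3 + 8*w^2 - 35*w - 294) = (w^2 - 3*w - 40)/(w^2 + w - 42)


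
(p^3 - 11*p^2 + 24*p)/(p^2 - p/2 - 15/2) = 2*p*(p - 8)/(2*p + 5)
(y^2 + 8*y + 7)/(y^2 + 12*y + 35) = (y + 1)/(y + 5)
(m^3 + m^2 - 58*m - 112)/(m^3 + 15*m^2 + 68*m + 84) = (m - 8)/(m + 6)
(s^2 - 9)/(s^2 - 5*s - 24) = (s - 3)/(s - 8)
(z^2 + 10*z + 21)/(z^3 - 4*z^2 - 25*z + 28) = (z^2 + 10*z + 21)/(z^3 - 4*z^2 - 25*z + 28)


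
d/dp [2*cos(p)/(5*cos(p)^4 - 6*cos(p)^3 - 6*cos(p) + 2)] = 2*(15*(1 - cos(2*p))^2/4 - 9*cos(p) + 15*cos(2*p) - 3*cos(3*p) - 2)*sin(p)/(5*cos(p)^4 - 6*cos(p)^3 - 6*cos(p) + 2)^2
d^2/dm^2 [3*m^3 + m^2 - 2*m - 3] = 18*m + 2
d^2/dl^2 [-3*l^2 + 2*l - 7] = -6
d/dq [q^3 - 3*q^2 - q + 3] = 3*q^2 - 6*q - 1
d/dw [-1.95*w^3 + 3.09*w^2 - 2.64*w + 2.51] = -5.85*w^2 + 6.18*w - 2.64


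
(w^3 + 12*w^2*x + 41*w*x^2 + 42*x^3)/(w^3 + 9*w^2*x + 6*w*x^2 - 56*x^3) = (-w^2 - 5*w*x - 6*x^2)/(-w^2 - 2*w*x + 8*x^2)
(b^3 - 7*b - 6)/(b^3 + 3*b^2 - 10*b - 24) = (b + 1)/(b + 4)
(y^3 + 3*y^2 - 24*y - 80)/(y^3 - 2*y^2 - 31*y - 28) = (y^2 - y - 20)/(y^2 - 6*y - 7)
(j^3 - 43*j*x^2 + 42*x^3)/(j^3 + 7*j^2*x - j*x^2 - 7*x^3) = (j - 6*x)/(j + x)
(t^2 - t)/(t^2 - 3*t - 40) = t*(1 - t)/(-t^2 + 3*t + 40)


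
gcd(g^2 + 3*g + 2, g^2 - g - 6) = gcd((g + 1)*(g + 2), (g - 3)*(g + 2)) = g + 2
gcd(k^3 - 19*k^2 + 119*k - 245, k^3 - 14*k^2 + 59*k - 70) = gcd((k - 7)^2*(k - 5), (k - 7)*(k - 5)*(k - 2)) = k^2 - 12*k + 35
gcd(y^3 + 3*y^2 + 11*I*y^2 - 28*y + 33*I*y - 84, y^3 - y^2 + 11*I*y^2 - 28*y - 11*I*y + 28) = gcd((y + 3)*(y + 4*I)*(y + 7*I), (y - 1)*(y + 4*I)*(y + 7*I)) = y^2 + 11*I*y - 28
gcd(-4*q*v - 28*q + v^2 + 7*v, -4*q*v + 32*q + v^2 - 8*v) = 4*q - v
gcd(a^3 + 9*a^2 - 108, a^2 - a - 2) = 1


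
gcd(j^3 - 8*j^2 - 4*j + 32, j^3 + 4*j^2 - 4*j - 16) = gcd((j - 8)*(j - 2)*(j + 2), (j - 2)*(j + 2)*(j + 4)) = j^2 - 4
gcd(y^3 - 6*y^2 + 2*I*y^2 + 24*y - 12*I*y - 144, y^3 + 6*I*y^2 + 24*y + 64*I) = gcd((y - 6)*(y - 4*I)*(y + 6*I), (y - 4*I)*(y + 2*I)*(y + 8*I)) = y - 4*I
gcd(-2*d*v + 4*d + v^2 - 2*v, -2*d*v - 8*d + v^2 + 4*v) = -2*d + v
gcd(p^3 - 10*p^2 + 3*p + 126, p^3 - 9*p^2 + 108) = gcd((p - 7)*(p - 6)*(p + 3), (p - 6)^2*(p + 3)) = p^2 - 3*p - 18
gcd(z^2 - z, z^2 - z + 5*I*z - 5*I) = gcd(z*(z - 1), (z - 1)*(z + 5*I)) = z - 1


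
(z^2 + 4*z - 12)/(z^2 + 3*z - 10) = (z + 6)/(z + 5)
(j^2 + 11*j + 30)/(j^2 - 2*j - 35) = (j + 6)/(j - 7)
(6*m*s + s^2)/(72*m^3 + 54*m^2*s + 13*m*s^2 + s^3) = s/(12*m^2 + 7*m*s + s^2)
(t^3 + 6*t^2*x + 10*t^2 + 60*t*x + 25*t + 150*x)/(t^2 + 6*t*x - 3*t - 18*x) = (t^2 + 10*t + 25)/(t - 3)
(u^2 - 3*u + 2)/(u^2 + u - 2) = (u - 2)/(u + 2)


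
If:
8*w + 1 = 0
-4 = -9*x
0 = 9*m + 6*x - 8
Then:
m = 16/27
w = -1/8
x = 4/9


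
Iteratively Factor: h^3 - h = (h + 1)*(h^2 - h) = (h - 1)*(h + 1)*(h)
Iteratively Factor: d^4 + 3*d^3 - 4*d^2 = (d + 4)*(d^3 - d^2) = d*(d + 4)*(d^2 - d) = d*(d - 1)*(d + 4)*(d)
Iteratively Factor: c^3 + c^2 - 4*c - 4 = (c + 2)*(c^2 - c - 2) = (c + 1)*(c + 2)*(c - 2)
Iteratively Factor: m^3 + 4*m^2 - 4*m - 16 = (m + 4)*(m^2 - 4) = (m - 2)*(m + 4)*(m + 2)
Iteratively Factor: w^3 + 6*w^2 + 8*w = (w + 2)*(w^2 + 4*w) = w*(w + 2)*(w + 4)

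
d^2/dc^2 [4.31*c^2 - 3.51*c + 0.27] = 8.62000000000000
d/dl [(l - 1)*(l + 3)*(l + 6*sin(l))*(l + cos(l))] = -(l - 1)*(l + 3)*(l + 6*sin(l))*(sin(l) - 1) + (l - 1)*(l + 3)*(l + cos(l))*(6*cos(l) + 1) + (l - 1)*(l + 6*sin(l))*(l + cos(l)) + (l + 3)*(l + 6*sin(l))*(l + cos(l))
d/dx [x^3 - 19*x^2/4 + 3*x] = 3*x^2 - 19*x/2 + 3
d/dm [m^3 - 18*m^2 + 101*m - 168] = 3*m^2 - 36*m + 101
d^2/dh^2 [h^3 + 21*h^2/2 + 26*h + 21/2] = 6*h + 21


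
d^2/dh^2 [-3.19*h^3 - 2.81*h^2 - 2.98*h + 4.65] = -19.14*h - 5.62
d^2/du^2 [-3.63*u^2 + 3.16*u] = -7.26000000000000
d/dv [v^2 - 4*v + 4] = 2*v - 4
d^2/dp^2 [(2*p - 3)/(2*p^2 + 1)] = 4*(8*p^2*(2*p - 3) + 3*(1 - 2*p)*(2*p^2 + 1))/(2*p^2 + 1)^3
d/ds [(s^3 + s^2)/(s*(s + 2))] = (s^2 + 4*s + 2)/(s^2 + 4*s + 4)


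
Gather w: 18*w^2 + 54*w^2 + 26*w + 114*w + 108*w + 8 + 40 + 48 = 72*w^2 + 248*w + 96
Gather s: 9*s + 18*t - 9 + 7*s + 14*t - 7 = 16*s + 32*t - 16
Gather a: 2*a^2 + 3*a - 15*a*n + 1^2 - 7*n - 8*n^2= 2*a^2 + a*(3 - 15*n) - 8*n^2 - 7*n + 1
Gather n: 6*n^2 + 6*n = 6*n^2 + 6*n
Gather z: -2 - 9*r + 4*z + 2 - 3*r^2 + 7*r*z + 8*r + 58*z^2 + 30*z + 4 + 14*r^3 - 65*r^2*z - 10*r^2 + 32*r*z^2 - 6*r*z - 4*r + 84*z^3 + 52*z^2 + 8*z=14*r^3 - 13*r^2 - 5*r + 84*z^3 + z^2*(32*r + 110) + z*(-65*r^2 + r + 42) + 4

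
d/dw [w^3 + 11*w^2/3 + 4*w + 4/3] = 3*w^2 + 22*w/3 + 4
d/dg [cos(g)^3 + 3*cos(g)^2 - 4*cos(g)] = (-3*cos(g)^2 - 6*cos(g) + 4)*sin(g)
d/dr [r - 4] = 1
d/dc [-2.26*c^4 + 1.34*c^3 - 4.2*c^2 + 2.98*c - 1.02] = -9.04*c^3 + 4.02*c^2 - 8.4*c + 2.98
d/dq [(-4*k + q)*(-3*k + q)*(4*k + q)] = -16*k^2 - 6*k*q + 3*q^2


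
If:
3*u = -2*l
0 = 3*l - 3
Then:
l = 1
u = -2/3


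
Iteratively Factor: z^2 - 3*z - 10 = (z + 2)*(z - 5)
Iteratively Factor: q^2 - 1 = (q + 1)*(q - 1)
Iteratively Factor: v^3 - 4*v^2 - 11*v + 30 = (v + 3)*(v^2 - 7*v + 10) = (v - 2)*(v + 3)*(v - 5)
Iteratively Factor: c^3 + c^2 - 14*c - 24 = (c + 2)*(c^2 - c - 12) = (c + 2)*(c + 3)*(c - 4)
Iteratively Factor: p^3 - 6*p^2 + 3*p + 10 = (p - 2)*(p^2 - 4*p - 5) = (p - 2)*(p + 1)*(p - 5)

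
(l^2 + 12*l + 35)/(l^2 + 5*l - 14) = (l + 5)/(l - 2)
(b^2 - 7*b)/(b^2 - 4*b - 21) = b/(b + 3)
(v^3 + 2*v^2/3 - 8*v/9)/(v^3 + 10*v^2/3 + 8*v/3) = (v - 2/3)/(v + 2)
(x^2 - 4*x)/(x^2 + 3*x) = (x - 4)/(x + 3)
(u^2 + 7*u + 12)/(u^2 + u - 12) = (u + 3)/(u - 3)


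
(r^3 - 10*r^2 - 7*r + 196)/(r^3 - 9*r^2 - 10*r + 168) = (r - 7)/(r - 6)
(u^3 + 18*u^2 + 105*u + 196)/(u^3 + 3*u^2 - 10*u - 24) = (u^2 + 14*u + 49)/(u^2 - u - 6)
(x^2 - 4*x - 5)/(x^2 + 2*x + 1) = (x - 5)/(x + 1)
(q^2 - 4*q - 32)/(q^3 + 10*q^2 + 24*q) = (q - 8)/(q*(q + 6))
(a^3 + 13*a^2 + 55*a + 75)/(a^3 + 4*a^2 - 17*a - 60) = (a + 5)/(a - 4)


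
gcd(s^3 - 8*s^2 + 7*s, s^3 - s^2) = s^2 - s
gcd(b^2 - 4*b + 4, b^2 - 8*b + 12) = b - 2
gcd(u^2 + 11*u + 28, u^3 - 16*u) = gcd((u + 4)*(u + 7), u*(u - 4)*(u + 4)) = u + 4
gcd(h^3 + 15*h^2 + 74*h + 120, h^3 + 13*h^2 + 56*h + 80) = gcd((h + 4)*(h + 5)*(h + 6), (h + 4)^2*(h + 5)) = h^2 + 9*h + 20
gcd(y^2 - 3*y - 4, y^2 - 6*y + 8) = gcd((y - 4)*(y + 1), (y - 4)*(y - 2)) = y - 4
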